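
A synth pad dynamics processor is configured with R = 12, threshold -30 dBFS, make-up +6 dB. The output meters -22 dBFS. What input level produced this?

Remove make-up: -22 − 6 = -28 dBFS.
The compressed level sits -28 − (-30) = 2 dB over threshold.
Before 12:1 compression the overshoot was 2 × 12 = 24 dB, so input = -30 + 24 = -6 dBFS.

-6 dBFS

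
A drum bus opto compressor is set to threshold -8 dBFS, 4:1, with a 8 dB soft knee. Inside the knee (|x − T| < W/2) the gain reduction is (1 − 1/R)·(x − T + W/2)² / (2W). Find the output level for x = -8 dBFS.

-8.75 dBFS

x − T + W/2 = -8 − (-8) + 4 = 4.
GR = (1 − 1/4) × 4² / 16 = 0.75 × 16 / 16 = 0.75 dB.
Output = -8 − 0.75 = -8.75 dBFS.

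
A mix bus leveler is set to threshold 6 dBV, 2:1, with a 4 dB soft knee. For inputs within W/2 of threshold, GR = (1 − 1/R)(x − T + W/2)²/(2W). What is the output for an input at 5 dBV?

x − T + W/2 = 5 − 6 + 2 = 1.
GR = (1 − 1/2) × 1² / 8 = 0.5 × 1 / 8 = 0.0625 dB.
Output = 5 − 0.0625 = 4.9375 dBV.

4.9375 dBV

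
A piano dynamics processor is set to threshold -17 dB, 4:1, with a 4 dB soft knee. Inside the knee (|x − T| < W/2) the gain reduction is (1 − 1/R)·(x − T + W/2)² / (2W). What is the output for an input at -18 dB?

-18.09375 dB

x − T + W/2 = -18 − (-17) + 2 = 1.
GR = (1 − 1/4) × 1² / 8 = 0.75 × 1 / 8 = 0.09375 dB.
Output = -18 − 0.09375 = -18.09375 dB.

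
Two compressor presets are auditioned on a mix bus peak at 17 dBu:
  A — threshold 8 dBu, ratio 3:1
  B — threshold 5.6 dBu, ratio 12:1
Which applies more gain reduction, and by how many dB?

A: overshoot 9 dB → output overshoot 3 dB → GR 6 dB.
B: overshoot 11.4 dB → output overshoot 0.95 dB → GR 10.45 dB.
Difference: 4.45 dB in favour of B.

B, by 4.45 dB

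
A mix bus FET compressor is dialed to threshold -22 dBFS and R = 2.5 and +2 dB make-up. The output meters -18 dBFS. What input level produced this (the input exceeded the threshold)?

Before make-up, the level was -18 − 2 = -20 dBFS.
Post-compression overshoot = -20 − (-22) = 2 dB.
Undo the ratio: input overshoot = 2 × 2.5 = 5 dB, giving input = -17 dBFS.

-17 dBFS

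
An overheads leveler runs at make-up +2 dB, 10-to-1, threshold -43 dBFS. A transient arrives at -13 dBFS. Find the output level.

-38 dBFS

Overshoot: -13 − (-43) = 30 dB.
The 30 dB excess becomes 3 dB after 10:1 reduction.
So the level is -43 + 3 = -40 dBFS; make-up adds 2 dB, giving -38 dBFS.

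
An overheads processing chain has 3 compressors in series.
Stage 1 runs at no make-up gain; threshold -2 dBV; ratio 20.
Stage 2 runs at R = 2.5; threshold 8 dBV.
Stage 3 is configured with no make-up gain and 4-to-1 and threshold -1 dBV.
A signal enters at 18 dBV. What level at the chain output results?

-1 dBV

Stage 1: 20 dB above -2 dBV, reduced 20:1 to 1 dB above → -1 dBV.
Stage 2: -1 dBV is at or below the 8 dBV threshold — no compression; output -1 dBV.
Stage 3: -1 dBV is at or below the -1 dBV threshold — no compression; output -1 dBV.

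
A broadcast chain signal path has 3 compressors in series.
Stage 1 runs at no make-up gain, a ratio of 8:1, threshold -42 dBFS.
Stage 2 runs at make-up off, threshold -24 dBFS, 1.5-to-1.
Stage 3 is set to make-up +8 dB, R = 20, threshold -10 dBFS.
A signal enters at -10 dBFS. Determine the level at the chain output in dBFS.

Stage 1: overshoot 32 dB → 32/8 = 4 dB → -38 dBFS.
Stage 2: below threshold (-38 ≤ -24); passes unchanged; output -38 dBFS.
Stage 3: below threshold (-38 ≤ -10); passes unchanged; make-up brings it to -30 dBFS.

-30 dBFS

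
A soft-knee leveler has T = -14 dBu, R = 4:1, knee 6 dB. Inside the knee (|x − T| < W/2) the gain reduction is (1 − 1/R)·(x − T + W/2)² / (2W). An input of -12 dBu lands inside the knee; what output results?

-13.5625 dBu

x − T + W/2 = -12 − (-14) + 3 = 5.
GR = (1 − 1/4) × 5² / 12 = 0.75 × 25 / 12 = 1.5625 dB.
Output = -12 − 1.5625 = -13.5625 dBu.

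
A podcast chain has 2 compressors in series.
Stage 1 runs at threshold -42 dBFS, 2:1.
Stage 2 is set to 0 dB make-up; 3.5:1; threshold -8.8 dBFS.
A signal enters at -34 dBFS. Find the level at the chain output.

-38 dBFS

Stage 1: -34 dBFS is 8 dB over -42 dBFS; at 2:1 that becomes 4 dB over, giving -38 dBFS.
Stage 2: -38 dBFS ≤ -8.8 dBFS, so stage 2 doesn't engage; output -38 dBFS.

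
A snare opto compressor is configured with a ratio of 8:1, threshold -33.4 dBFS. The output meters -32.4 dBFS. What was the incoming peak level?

-25.4 dBFS

That's 1 dB above the -33.4 dBFS threshold.
Before 8:1 compression the overshoot was 1 × 8 = 8 dB, so input = -33.4 + 8 = -25.4 dBFS.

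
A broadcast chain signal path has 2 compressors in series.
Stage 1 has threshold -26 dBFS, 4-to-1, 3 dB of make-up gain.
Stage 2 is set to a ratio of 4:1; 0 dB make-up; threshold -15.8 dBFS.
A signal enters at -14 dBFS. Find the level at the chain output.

-20 dBFS

Stage 1: -14 dBFS is 12 dB over -26 dBFS; at 4:1 that becomes 3 dB over, giving -23 dBFS; +3 dB make-up → -20 dBFS.
Stage 2: -20 dBFS ≤ -15.8 dBFS, so stage 2 doesn't engage; output -20 dBFS.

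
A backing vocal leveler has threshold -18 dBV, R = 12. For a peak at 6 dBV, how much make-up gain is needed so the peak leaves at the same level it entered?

22 dB

Overshoot 24 dB → 24/12 = 2 dB after compression, so the compressed level is -18 + 2 = -16 dBV.
Make-up = target − compressed = 6 − (-16) = 22 dB.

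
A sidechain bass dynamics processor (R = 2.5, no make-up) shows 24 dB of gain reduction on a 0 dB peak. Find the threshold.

-40 dB

Gain reduction = 0 − (-24) = 24 dB; output overshoot = GR / (R − 1) = 24 / 1.5 = 16 dB.
Threshold = output − output overshoot = -24 − 16 = -40 dB.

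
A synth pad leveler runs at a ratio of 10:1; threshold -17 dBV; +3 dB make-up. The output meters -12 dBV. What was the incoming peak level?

3 dBV

Stripping the +3 dB make-up gives -15 dBV at the gain stage.
Post-compression overshoot = -15 − (-17) = 2 dB.
Before 10:1 compression the overshoot was 2 × 10 = 20 dB, so input = -17 + 20 = 3 dBV.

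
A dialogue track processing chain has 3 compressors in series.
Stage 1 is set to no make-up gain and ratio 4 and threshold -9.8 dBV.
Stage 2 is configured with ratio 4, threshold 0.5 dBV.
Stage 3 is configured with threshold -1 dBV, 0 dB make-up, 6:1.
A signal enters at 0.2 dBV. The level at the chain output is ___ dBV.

-7.3 dBV

Stage 1: 10 dB above -9.8 dBV, reduced 4:1 to 2.5 dB above → -7.3 dBV.
Stage 2: -7.3 dBV ≤ 0.5 dBV, so stage 2 doesn't engage; output -7.3 dBV.
Stage 3: -7.3 dBV ≤ -1 dBV, so stage 3 doesn't engage; output -7.3 dBV.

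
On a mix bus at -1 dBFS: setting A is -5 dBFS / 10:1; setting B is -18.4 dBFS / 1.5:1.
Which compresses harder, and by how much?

A: 4 dB over, compressed to 0.4 dB over, so 3.6 dB of GR.
B: 17.4 dB over, compressed to 11.6 dB over, so 5.8 dB of GR.
B applies 2.2 dB more gain reduction.

B, by 2.2 dB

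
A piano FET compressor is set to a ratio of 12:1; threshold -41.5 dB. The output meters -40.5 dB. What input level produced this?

The compressed level sits -40.5 − (-41.5) = 1 dB over threshold.
Before 12:1 compression the overshoot was 1 × 12 = 12 dB, so input = -41.5 + 12 = -29.5 dB.

-29.5 dB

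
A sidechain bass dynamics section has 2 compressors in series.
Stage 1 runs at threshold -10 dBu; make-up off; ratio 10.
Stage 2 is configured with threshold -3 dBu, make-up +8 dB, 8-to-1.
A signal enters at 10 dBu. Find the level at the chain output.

Stage 1: overshoot 20 dB → 20/10 = 2 dB → -8 dBu.
Stage 2: -8 dBu ≤ -3 dBu, so stage 2 doesn't engage; make-up brings it to 0 dBu.

0 dBu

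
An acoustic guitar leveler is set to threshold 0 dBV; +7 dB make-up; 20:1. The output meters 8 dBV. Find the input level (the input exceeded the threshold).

20 dBV

Stripping the +7 dB make-up gives 1 dBV at the gain stage.
Post-compression overshoot = 1 − 0 = 1 dB.
Before 20:1 compression the overshoot was 1 × 20 = 20 dB, so input = 0 + 20 = 20 dBV.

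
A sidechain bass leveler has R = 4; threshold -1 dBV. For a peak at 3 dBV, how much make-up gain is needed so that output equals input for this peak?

Overshoot 4 dB → 4/4 = 1 dB after compression, so the compressed level is -1 + 1 = 0 dBV.
Make-up = target − compressed = 3 − 0 = 3 dB.

3 dB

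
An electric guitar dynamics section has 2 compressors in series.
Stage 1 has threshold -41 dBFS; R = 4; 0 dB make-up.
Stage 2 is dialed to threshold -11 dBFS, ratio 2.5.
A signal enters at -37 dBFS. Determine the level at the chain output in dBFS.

Stage 1: 4 dB above -41 dBFS, reduced 4:1 to 1 dB above → -40 dBFS.
Stage 2: below threshold (-40 ≤ -11); passes unchanged; output -40 dBFS.

-40 dBFS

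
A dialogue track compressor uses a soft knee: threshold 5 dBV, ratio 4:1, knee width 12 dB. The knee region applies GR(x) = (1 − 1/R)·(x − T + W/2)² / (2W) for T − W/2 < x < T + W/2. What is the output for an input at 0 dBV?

-0.03125 dBV

x − T + W/2 = 0 − 5 + 6 = 1.
GR = (1 − 1/4) × 1² / 24 = 0.75 × 1 / 24 = 0.03125 dB.
Output = 0 − 0.03125 = -0.03125 dBV.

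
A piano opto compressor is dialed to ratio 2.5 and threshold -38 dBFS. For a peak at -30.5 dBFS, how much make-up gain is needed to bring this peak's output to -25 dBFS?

10 dB

The peak compresses to -38 + 7.5/2.5 = -35 dBFS.
To reach -25 dBFS requires -25 − (-35) = 10 dB of make-up.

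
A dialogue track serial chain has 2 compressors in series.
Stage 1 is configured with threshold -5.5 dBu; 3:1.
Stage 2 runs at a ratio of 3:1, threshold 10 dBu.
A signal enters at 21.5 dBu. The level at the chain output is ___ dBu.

3.5 dBu

Stage 1: 21.5 dBu is 27 dB over -5.5 dBu; at 3:1 that becomes 9 dB over, giving 3.5 dBu.
Stage 2: 3.5 dBu is at or below the 10 dBu threshold — no compression; output 3.5 dBu.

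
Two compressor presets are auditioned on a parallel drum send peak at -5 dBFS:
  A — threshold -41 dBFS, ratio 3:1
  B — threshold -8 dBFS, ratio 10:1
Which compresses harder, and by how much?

A, by 21.3 dB

A: 36 dB over, compressed to 12 dB over, so 24 dB of GR.
B: 3 dB over, compressed to 0.3 dB over, so 2.7 dB of GR.
A reduces 21.3 dB more.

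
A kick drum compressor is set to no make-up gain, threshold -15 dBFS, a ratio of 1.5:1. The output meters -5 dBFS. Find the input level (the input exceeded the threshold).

0 dBFS

Post-compression overshoot = -5 − (-15) = 10 dB.
Input overshoot = R × output overshoot = 15 dB → input = -15 + 15 = 0 dBFS.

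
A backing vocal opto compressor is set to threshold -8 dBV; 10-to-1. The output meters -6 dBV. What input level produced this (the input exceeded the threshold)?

12 dBV

That's 2 dB above the -8 dBV threshold.
Before 10:1 compression the overshoot was 2 × 10 = 20 dB, so input = -8 + 20 = 12 dBV.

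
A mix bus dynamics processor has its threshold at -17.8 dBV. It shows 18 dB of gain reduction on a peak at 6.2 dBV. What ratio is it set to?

Input overshoot = 6.2 − (-17.8) = 24 dB.
Output overshoot = 24 − 18 = 6 dB.
Ratio = input overshoot / output overshoot = 24 / 6 = 4.

4:1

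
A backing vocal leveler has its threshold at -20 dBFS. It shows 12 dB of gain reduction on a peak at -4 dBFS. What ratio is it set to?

Input overshoot = -4 − (-20) = 16 dB.
Output overshoot = 16 − 12 = 4 dB.
Ratio = input overshoot / output overshoot = 16 / 4 = 4.

4:1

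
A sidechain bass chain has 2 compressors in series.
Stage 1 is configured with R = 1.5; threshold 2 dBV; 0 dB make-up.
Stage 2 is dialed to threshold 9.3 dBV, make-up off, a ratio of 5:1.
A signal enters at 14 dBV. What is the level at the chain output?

Stage 1: overshoot 12 dB → 12/1.5 = 8 dB → 10 dBV.
Stage 2: overshoot 0.7 dB → 0.7/5 = 0.14 dB → 9.44 dBV.

9.44 dBV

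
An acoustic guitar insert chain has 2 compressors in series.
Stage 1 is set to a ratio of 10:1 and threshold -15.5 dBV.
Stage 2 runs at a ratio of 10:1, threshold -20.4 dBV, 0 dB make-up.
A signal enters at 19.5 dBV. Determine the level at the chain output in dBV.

Stage 1: 35 dB above -15.5 dBV, reduced 10:1 to 3.5 dB above → -12 dBV.
Stage 2: overshoot 8.4 dB → 8.4/10 = 0.84 dB → -19.56 dBV.

-19.56 dBV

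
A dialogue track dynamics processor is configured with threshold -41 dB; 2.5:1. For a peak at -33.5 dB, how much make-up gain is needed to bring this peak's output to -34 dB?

4 dB

Overshoot 7.5 dB → 7.5/2.5 = 3 dB after compression, so the compressed level is -41 + 3 = -38 dB.
Make-up = target − compressed = -34 − (-38) = 4 dB.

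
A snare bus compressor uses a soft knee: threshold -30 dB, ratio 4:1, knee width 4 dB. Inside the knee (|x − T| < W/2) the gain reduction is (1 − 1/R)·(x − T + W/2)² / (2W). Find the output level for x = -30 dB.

x − T + W/2 = -30 − (-30) + 2 = 2.
GR = (1 − 1/4) × 2² / 8 = 0.75 × 4 / 8 = 0.375 dB.
Output = -30 − 0.375 = -30.375 dB.

-30.375 dB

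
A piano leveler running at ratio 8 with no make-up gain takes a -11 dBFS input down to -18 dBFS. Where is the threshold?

Input is 8 dB above T (since output overshoot × R = input overshoot: (-18 − T)·8 = -11 − T gives T = -19 dBFS).
Check: -19 + (-11 − (-19))/8 = -19 + 1 = -18 dBFS. ✓

-19 dBFS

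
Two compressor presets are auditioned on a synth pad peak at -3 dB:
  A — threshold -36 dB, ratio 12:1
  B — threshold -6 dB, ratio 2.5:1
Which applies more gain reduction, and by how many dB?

A: GR = 33 − 33/12 = 30.25 dB.
B: GR = 3 − 3/2.5 = 1.8 dB.
A reduces 28.45 dB more.

A, by 28.45 dB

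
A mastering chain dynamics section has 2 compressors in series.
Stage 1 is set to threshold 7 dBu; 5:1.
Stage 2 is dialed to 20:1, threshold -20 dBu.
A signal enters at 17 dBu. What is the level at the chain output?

Stage 1: 10 dB above 7 dBu, reduced 5:1 to 2 dB above → 9 dBu.
Stage 2: overshoot 29 dB → 29/20 = 1.45 dB → -18.55 dBu.

-18.55 dBu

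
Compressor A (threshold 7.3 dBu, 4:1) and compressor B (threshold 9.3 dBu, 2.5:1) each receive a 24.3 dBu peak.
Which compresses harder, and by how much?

A, by 3.75 dB

A: overshoot 17 dB → output overshoot 4.25 dB → GR 12.75 dB.
B: overshoot 15 dB → output overshoot 6 dB → GR 9 dB.
Difference: 3.75 dB in favour of A.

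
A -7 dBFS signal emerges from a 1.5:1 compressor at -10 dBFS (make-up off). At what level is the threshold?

Input is 9 dB above T (since output overshoot × R = input overshoot: (-10 − T)·1.5 = -7 − T gives T = -16 dBFS).
Check: -16 + (-7 − (-16))/1.5 = -16 + 6 = -10 dBFS. ✓

-16 dBFS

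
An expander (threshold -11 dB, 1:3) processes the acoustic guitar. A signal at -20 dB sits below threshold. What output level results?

Undershoot = (-11) − (-20) = 9 dB.
At 1:3, that expands to 27 dB under threshold.
Output = -11 − 27 = -38 dB.

-38 dB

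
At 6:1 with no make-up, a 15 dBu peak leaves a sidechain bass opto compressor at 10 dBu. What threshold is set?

Gain reduction = 15 − 10 = 5 dB; output overshoot = GR / (R − 1) = 5 / 5 = 1 dB.
Threshold = output − output overshoot = 10 − 1 = 9 dBu.

9 dBu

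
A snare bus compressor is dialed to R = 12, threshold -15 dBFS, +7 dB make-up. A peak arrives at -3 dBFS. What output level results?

Overshoot: -3 − (-15) = 12 dB.
12:1 compression reduces that to 12/12 = 1 dB over.
That puts the output at -14 dBFS; make-up adds 7 dB, giving -7 dBFS.

-7 dBFS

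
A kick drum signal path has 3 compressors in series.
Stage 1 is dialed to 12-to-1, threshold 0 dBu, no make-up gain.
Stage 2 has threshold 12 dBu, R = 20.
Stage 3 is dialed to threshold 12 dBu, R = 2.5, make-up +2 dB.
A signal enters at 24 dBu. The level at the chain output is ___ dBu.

4 dBu

Stage 1: 24 dB above 0 dBu, reduced 12:1 to 2 dB above → 2 dBu.
Stage 2: below threshold (2 ≤ 12); passes unchanged; output 2 dBu.
Stage 3: 2 dBu is at or below the 12 dBu threshold — no compression; make-up brings it to 4 dBu.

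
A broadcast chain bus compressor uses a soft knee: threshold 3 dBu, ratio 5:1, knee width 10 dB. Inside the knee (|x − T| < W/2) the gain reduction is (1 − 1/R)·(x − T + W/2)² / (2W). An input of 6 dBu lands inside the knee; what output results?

3.44 dBu

x − T + W/2 = 6 − 3 + 5 = 8.
GR = (1 − 1/5) × 8² / 20 = 0.8 × 64 / 20 = 2.56 dB.
Output = 6 − 2.56 = 3.44 dBu.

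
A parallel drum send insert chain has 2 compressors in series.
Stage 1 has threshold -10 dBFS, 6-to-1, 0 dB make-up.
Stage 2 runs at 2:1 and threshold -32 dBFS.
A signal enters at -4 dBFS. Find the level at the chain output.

-20.5 dBFS

Stage 1: -4 dBFS is 6 dB over -10 dBFS; at 6:1 that becomes 1 dB over, giving -9 dBFS.
Stage 2: 23 dB above -32 dBFS, reduced 2:1 to 11.5 dB above → -20.5 dBFS.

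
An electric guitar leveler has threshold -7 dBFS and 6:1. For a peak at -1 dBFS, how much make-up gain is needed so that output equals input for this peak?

5 dB

Without make-up, output = threshold + overshoot/6 = -7 + 1 = -6 dBFS.
Gap to target: 5 dB.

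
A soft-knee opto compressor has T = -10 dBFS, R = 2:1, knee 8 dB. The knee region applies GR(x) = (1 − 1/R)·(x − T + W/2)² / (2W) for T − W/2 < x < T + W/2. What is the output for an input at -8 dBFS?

-9.125 dBFS

x − T + W/2 = -8 − (-10) + 4 = 6.
GR = (1 − 1/2) × 6² / 16 = 0.5 × 36 / 16 = 1.125 dB.
Output = -8 − 1.125 = -9.125 dBFS.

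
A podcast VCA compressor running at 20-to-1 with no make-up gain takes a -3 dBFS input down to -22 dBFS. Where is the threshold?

Input is 20 dB above T (since output overshoot × R = input overshoot: (-22 − T)·20 = -3 − T gives T = -23 dBFS).
Check: -23 + (-3 − (-23))/20 = -23 + 1 = -22 dBFS. ✓

-23 dBFS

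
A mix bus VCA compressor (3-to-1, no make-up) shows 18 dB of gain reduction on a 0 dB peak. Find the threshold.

Gain reduction = 0 − (-18) = 18 dB; output overshoot = GR / (R − 1) = 18 / 2 = 9 dB.
Threshold = output − output overshoot = -18 − 9 = -27 dB.

-27 dB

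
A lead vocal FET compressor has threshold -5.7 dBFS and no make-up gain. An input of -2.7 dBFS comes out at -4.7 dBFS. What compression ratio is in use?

Input overshoot = -2.7 − (-5.7) = 3 dB; output overshoot = -4.7 − (-5.7) = 1 dB.
Ratio = 3 / 1 = 3.

3:1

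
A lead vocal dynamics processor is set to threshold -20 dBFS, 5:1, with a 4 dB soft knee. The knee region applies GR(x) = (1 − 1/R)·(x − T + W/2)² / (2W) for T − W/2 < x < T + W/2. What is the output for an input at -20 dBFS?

-20.4 dBFS

x − T + W/2 = -20 − (-20) + 2 = 2.
GR = (1 − 1/5) × 2² / 8 = 0.8 × 4 / 8 = 0.4 dB.
Output = -20 − 0.4 = -20.4 dBFS.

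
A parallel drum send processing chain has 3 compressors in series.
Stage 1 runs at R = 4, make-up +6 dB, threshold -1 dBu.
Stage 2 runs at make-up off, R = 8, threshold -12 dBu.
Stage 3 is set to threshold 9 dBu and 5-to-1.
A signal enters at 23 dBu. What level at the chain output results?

-9.125 dBu

Stage 1: 24 dB above -1 dBu, reduced 4:1 to 6 dB above → 5 dBu; +6 dB make-up → 11 dBu.
Stage 2: 11 dBu is 23 dB over -12 dBu; at 8:1 that becomes 2.875 dB over, giving -9.125 dBu.
Stage 3: -9.125 dBu ≤ 9 dBu, so stage 3 doesn't engage; output -9.125 dBu.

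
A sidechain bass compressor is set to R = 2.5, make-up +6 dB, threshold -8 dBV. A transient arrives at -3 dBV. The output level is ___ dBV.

0 dBV

The input is 5 dB above the -8 dBV threshold.
At 2.5:1 the overshoot is divided by 2.5, leaving 2 dB above threshold.
Output = -8 + 2 = -6 dBV; make-up adds 6 dB, giving 0 dBV.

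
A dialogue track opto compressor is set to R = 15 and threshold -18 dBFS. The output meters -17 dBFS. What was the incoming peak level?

Post-compression overshoot = -17 − (-18) = 1 dB.
Before 15:1 compression the overshoot was 1 × 15 = 15 dB, so input = -18 + 15 = -3 dBFS.

-3 dBFS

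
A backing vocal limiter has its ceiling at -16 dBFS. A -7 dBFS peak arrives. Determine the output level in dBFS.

The limiter clamps the peak to its -16 dBFS ceiling.

-16 dBFS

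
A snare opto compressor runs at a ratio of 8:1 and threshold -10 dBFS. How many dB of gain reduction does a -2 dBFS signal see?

7 dB

Overshoot = -2 − (-10) = 8 dB.
After 8:1 compression the overshoot becomes 8/8 = 1 dB.
So the signal is attenuated by 8 − 1 = 7 dB.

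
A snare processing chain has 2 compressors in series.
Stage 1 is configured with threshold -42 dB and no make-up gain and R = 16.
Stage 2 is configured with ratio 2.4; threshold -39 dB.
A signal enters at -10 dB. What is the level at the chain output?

-40 dB

Stage 1: -10 dB is 32 dB over -42 dB; at 16:1 that becomes 2 dB over, giving -40 dB.
Stage 2: -40 dB is at or below the -39 dB threshold — no compression; output -40 dB.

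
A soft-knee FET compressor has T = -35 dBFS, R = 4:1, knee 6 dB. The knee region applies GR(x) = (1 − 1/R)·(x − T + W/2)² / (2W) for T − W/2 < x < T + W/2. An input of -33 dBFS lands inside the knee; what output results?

x − T + W/2 = -33 − (-35) + 3 = 5.
GR = (1 − 1/4) × 5² / 12 = 0.75 × 25 / 12 = 1.5625 dB.
Output = -33 − 1.5625 = -34.5625 dBFS.

-34.5625 dBFS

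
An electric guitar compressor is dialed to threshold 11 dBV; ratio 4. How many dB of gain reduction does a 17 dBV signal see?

17 dBV exceeds the threshold by 6 dB.
After 4:1 compression the overshoot becomes 6/4 = 1.5 dB.
Gain reduction = 6 − 1.5 = 4.5 dB.

4.5 dB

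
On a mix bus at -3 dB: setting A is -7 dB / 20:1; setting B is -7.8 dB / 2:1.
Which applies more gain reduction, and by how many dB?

A, by 1.4 dB

A: GR = 4 − 4/20 = 3.8 dB.
B: GR = 4.8 − 4.8/2 = 2.4 dB.
A reduces 1.4 dB more.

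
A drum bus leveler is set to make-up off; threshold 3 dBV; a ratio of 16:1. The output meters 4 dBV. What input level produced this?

The compressed level sits 4 − 3 = 1 dB over threshold.
Input overshoot = R × output overshoot = 16 dB → input = 3 + 16 = 19 dBV.

19 dBV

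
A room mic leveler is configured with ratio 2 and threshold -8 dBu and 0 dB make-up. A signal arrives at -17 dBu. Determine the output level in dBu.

-17 dBu is 9 dB below the -8 dBu threshold, so no gain reduction is applied.
Output = input = -17 dBu.

-17 dBu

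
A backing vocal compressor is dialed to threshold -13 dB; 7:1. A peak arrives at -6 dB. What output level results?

Overshoot: -6 − (-13) = 7 dB.
The 7 dB excess becomes 1 dB after 7:1 reduction.
That puts the output at -12 dB.

-12 dB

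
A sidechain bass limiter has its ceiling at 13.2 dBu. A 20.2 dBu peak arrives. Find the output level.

The limiter clamps the peak to its 13.2 dBu ceiling.

13.2 dBu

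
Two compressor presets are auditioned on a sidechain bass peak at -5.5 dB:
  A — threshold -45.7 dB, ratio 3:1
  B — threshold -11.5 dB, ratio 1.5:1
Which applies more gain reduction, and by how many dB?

A, by 24.8 dB

A: overshoot 40.2 dB → output overshoot 13.4 dB → GR 26.8 dB.
B: overshoot 6 dB → output overshoot 4 dB → GR 2 dB.
A reduces 24.8 dB more.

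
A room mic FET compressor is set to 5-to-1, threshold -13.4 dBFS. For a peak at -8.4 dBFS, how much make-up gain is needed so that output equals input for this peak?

4 dB

The peak compresses to -13.4 + 5/5 = -12.4 dBFS.
To reach -8.4 dBFS requires -8.4 − (-12.4) = 4 dB of make-up.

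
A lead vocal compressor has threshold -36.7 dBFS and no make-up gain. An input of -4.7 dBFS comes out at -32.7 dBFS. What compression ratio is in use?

8:1

Input overshoot = -4.7 − (-36.7) = 32 dB; output overshoot = -32.7 − (-36.7) = 4 dB.
Ratio = 32 / 4 = 8.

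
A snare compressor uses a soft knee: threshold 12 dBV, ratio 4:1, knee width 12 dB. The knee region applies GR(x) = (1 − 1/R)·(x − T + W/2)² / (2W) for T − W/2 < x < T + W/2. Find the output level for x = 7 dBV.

x − T + W/2 = 7 − 12 + 6 = 1.
GR = (1 − 1/4) × 1² / 24 = 0.75 × 1 / 24 = 0.03125 dB.
Output = 7 − 0.03125 = 6.96875 dBV.

6.96875 dBV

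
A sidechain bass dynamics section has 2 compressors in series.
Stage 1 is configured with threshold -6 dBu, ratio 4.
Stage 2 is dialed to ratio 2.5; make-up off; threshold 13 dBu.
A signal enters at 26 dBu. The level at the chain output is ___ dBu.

2 dBu

Stage 1: overshoot 32 dB → 32/4 = 8 dB → 2 dBu.
Stage 2: 2 dBu is at or below the 13 dBu threshold — no compression; output 2 dBu.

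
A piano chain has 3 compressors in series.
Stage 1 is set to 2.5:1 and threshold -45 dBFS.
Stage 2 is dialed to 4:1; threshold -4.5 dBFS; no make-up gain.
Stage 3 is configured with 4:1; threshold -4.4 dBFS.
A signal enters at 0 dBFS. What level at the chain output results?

Stage 1: 0 dBFS is 45 dB over -45 dBFS; at 2.5:1 that becomes 18 dB over, giving -27 dBFS.
Stage 2: below threshold (-27 ≤ -4.5); passes unchanged; output -27 dBFS.
Stage 3: -27 dBFS is at or below the -4.4 dBFS threshold — no compression; output -27 dBFS.

-27 dBFS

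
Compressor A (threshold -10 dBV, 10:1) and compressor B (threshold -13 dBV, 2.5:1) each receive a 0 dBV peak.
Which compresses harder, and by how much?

A, by 1.2 dB

A: GR = 10 − 10/10 = 9 dB.
B: GR = 13 − 13/2.5 = 7.8 dB.
A reduces 1.2 dB more.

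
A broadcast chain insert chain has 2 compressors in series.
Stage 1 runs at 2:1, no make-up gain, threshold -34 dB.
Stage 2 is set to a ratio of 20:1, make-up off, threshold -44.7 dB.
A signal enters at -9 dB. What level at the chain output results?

Stage 1: -9 dB is 25 dB over -34 dB; at 2:1 that becomes 12.5 dB over, giving -21.5 dB.
Stage 2: -21.5 dB is 23.2 dB over -44.7 dB; at 20:1 that becomes 1.16 dB over, giving -43.54 dB.

-43.54 dB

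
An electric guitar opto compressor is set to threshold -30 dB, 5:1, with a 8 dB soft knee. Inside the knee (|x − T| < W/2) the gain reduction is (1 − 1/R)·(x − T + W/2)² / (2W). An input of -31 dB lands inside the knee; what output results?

-31.45 dB

x − T + W/2 = -31 − (-30) + 4 = 3.
GR = (1 − 1/5) × 3² / 16 = 0.8 × 9 / 16 = 0.45 dB.
Output = -31 − 0.45 = -31.45 dB.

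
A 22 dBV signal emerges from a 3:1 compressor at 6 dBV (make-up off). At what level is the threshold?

-2 dBV

Input is 24 dB above T (since output overshoot × R = input overshoot: (6 − T)·3 = 22 − T gives T = -2 dBV).
Check: -2 + (22 − (-2))/3 = -2 + 8 = 6 dBV. ✓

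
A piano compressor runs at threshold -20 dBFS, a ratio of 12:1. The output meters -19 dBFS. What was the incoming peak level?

The compressed level sits -19 − (-20) = 1 dB over threshold.
Input overshoot = R × output overshoot = 12 dB → input = -20 + 12 = -8 dBFS.

-8 dBFS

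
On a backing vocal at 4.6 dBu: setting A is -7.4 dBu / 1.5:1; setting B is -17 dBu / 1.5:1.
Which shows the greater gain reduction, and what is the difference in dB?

A: overshoot 12 dB → output overshoot 8 dB → GR 4 dB.
B: overshoot 21.6 dB → output overshoot 14.4 dB → GR 7.2 dB.
Difference: 3.2 dB in favour of B.

B, by 3.2 dB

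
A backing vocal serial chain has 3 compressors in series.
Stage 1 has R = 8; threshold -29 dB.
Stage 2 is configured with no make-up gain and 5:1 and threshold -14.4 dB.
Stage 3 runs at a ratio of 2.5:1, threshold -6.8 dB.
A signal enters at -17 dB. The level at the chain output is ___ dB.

Stage 1: -17 dB is 12 dB over -29 dB; at 8:1 that becomes 1.5 dB over, giving -27.5 dB.
Stage 2: -27.5 dB is at or below the -14.4 dB threshold — no compression; output -27.5 dB.
Stage 3: -27.5 dB ≤ -6.8 dB, so stage 3 doesn't engage; output -27.5 dB.

-27.5 dB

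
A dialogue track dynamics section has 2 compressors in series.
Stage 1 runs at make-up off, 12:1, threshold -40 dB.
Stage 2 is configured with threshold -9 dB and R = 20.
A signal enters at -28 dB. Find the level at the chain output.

-39 dB

Stage 1: overshoot 12 dB → 12/12 = 1 dB → -39 dB.
Stage 2: -39 dB ≤ -9 dB, so stage 2 doesn't engage; output -39 dB.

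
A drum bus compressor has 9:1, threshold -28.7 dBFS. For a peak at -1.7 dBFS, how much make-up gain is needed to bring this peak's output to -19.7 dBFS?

6 dB

Overshoot 27 dB → 27/9 = 3 dB after compression, so the compressed level is -28.7 + 3 = -25.7 dBFS.
Make-up = target − compressed = -19.7 − (-25.7) = 6 dB.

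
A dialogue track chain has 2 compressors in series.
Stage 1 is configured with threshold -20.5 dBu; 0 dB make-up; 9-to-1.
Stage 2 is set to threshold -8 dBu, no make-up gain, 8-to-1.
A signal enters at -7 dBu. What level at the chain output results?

-19 dBu

Stage 1: 13.5 dB above -20.5 dBu, reduced 9:1 to 1.5 dB above → -19 dBu.
Stage 2: below threshold (-19 ≤ -8); passes unchanged; output -19 dBu.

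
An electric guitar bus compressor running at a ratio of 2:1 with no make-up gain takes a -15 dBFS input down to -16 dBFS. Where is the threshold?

-17 dBFS

Input is 2 dB above T (since output overshoot × R = input overshoot: (-16 − T)·2 = -15 − T gives T = -17 dBFS).
Check: -17 + (-15 − (-17))/2 = -17 + 1 = -16 dBFS. ✓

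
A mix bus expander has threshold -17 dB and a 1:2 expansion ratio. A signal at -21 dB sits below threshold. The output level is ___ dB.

Undershoot = (-17) − (-21) = 4 dB.
At 1:2, that expands to 8 dB under threshold.
Output = -17 − 8 = -25 dB.

-25 dB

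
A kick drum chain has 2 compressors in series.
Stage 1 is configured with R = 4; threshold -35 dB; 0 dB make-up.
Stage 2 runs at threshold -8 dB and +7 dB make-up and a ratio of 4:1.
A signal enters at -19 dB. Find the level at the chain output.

-24 dB

Stage 1: -19 dB is 16 dB over -35 dB; at 4:1 that becomes 4 dB over, giving -31 dB.
Stage 2: -31 dB ≤ -8 dB, so stage 2 doesn't engage; make-up brings it to -24 dB.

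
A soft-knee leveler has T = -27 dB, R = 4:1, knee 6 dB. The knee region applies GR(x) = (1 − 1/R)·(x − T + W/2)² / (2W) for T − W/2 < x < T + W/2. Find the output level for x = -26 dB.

-27 dB

x − T + W/2 = -26 − (-27) + 3 = 4.
GR = (1 − 1/4) × 4² / 12 = 0.75 × 16 / 12 = 1 dB.
Output = -26 − 1 = -27 dB.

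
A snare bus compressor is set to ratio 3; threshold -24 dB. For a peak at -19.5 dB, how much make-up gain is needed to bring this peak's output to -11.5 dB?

Without make-up, output = threshold + overshoot/3 = -24 + 1.5 = -22.5 dB.
Gap to target: 11 dB.

11 dB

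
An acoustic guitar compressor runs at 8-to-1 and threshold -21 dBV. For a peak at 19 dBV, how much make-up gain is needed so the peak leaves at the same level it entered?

35 dB

Overshoot 40 dB → 40/8 = 5 dB after compression, so the compressed level is -21 + 5 = -16 dBV.
Make-up = target − compressed = 19 − (-16) = 35 dB.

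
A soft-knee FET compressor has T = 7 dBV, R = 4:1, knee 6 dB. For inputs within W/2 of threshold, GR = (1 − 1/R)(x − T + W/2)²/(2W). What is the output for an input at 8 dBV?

7 dBV

x − T + W/2 = 8 − 7 + 3 = 4.
GR = (1 − 1/4) × 4² / 12 = 0.75 × 16 / 12 = 1 dB.
Output = 8 − 1 = 7 dBV.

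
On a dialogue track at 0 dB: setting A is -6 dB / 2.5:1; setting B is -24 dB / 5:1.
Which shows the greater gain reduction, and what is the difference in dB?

A: overshoot 6 dB → output overshoot 2.4 dB → GR 3.6 dB.
B: overshoot 24 dB → output overshoot 4.8 dB → GR 19.2 dB.
B reduces 15.6 dB more.

B, by 15.6 dB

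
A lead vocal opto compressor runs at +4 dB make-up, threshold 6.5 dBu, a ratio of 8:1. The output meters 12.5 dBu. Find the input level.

Stripping the +4 dB make-up gives 8.5 dBu at the gain stage.
Post-compression overshoot = 8.5 − 6.5 = 2 dB.
Undo the ratio: input overshoot = 2 × 8 = 16 dB, giving input = 22.5 dBu.

22.5 dBu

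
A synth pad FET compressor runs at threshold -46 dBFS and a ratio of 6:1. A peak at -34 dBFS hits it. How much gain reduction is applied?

Overshoot = -34 − (-46) = 12 dB.
A 6:1 ratio leaves 2 dB of that excess.
Gain reduction = 12 − 2 = 10 dB.

10 dB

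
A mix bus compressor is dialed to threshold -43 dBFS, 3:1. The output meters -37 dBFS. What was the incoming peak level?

The compressed level sits -37 − (-43) = 6 dB over threshold.
Input overshoot = R × output overshoot = 18 dB → input = -43 + 18 = -25 dBFS.

-25 dBFS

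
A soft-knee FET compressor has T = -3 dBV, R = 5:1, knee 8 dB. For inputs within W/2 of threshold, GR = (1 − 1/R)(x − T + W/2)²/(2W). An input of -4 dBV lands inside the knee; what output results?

x − T + W/2 = -4 − (-3) + 4 = 3.
GR = (1 − 1/5) × 3² / 16 = 0.8 × 9 / 16 = 0.45 dB.
Output = -4 − 0.45 = -4.45 dBV.

-4.45 dBV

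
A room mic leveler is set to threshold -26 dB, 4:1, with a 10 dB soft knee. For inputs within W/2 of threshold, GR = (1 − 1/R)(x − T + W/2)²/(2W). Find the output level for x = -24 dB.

x − T + W/2 = -24 − (-26) + 5 = 7.
GR = (1 − 1/4) × 7² / 20 = 0.75 × 49 / 20 = 1.8375 dB.
Output = -24 − 1.8375 = -25.8375 dB.

-25.8375 dB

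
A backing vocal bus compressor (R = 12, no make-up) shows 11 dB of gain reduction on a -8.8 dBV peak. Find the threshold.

Input is 12 dB above T (since output overshoot × R = input overshoot: (-19.8 − T)·12 = -8.8 − T gives T = -20.8 dBV).
Check: -20.8 + (-8.8 − (-20.8))/12 = -20.8 + 1 = -19.8 dBV. ✓

-20.8 dBV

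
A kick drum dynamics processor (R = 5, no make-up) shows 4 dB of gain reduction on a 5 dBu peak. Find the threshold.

Gain reduction = 5 − 1 = 4 dB; output overshoot = GR / (R − 1) = 4 / 4 = 1 dB.
Threshold = output − output overshoot = 1 − 1 = 0 dBu.

0 dBu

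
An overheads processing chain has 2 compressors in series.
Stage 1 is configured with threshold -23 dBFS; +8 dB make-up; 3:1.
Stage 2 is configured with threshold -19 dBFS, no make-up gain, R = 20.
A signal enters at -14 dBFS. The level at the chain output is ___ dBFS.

Stage 1: -14 dBFS is 9 dB over -23 dBFS; at 3:1 that becomes 3 dB over, giving -20 dBFS; +8 dB make-up → -12 dBFS.
Stage 2: overshoot 7 dB → 7/20 = 0.35 dB → -18.65 dBFS.

-18.65 dBFS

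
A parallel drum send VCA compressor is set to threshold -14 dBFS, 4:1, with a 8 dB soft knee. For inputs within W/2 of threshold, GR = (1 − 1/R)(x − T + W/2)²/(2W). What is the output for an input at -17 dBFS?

x − T + W/2 = -17 − (-14) + 4 = 1.
GR = (1 − 1/4) × 1² / 16 = 0.75 × 1 / 16 = 0.046875 dB.
Output = -17 − 0.046875 = -17.046875 dBFS.

-17.046875 dBFS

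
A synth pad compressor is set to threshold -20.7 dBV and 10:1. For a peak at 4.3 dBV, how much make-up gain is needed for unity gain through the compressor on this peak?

22.5 dB

Without make-up, output = threshold + overshoot/10 = -20.7 + 2.5 = -18.2 dBV.
Gap to target: 22.5 dB.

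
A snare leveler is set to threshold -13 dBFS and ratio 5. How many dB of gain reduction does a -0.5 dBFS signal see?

Overshoot = -0.5 − (-13) = 12.5 dB.
A 5:1 ratio leaves 2.5 dB of that excess.
GR = overshoot in − overshoot out = 12.5 − 2.5 = 10 dB.

10 dB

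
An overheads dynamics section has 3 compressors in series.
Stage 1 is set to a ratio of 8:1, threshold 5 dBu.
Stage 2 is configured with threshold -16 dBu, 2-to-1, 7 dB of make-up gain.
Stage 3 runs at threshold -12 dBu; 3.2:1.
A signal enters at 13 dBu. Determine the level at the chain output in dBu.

Stage 1: 8 dB above 5 dBu, reduced 8:1 to 1 dB above → 6 dBu.
Stage 2: 22 dB above -16 dBu, reduced 2:1 to 11 dB above → -5 dBu; +7 dB make-up → 2 dBu.
Stage 3: 14 dB above -12 dBu, reduced 3.2:1 to 4.375 dB above → -7.625 dBu.

-7.625 dBu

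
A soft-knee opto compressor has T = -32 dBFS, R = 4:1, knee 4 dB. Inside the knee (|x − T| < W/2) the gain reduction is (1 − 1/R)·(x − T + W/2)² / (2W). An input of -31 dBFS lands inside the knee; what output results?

-31.84375 dBFS

x − T + W/2 = -31 − (-32) + 2 = 3.
GR = (1 − 1/4) × 3² / 8 = 0.75 × 9 / 8 = 0.84375 dB.
Output = -31 − 0.84375 = -31.84375 dBFS.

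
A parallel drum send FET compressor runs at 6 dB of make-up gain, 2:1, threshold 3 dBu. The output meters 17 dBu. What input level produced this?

19 dBu

Before make-up, the level was 17 − 6 = 11 dBu.
Post-compression overshoot = 11 − 3 = 8 dB.
Before 2:1 compression the overshoot was 8 × 2 = 16 dB, so input = 3 + 16 = 19 dBu.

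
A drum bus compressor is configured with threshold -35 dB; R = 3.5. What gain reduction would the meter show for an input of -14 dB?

15 dB

Overshoot = -14 − (-35) = 21 dB.
After 3.5:1 compression the overshoot becomes 21/3.5 = 6 dB.
GR = overshoot in − overshoot out = 21 − 6 = 15 dB.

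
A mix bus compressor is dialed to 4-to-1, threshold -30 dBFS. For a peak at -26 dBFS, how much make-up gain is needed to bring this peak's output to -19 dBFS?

10 dB

The peak compresses to -30 + 4/4 = -29 dBFS.
To reach -19 dBFS requires -19 − (-29) = 10 dB of make-up.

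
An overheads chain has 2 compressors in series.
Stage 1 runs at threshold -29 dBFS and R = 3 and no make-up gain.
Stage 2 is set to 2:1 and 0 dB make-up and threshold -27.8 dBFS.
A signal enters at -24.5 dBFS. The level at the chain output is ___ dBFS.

Stage 1: -24.5 dBFS is 4.5 dB over -29 dBFS; at 3:1 that becomes 1.5 dB over, giving -27.5 dBFS.
Stage 2: 0.3 dB above -27.8 dBFS, reduced 2:1 to 0.15 dB above → -27.65 dBFS.

-27.65 dBFS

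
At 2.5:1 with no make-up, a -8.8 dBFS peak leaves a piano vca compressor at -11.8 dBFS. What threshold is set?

-13.8 dBFS

Input is 5 dB above T (since output overshoot × R = input overshoot: (-11.8 − T)·2.5 = -8.8 − T gives T = -13.8 dBFS).
Check: -13.8 + (-8.8 − (-13.8))/2.5 = -13.8 + 2 = -11.8 dBFS. ✓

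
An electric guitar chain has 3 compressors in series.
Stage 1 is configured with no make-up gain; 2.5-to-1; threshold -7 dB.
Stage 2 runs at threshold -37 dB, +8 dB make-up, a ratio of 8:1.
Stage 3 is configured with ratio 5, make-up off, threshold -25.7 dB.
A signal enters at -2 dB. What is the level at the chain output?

Stage 1: overshoot 5 dB → 5/2.5 = 2 dB → -5 dB.
Stage 2: 32 dB above -37 dB, reduced 8:1 to 4 dB above → -33 dB; +8 dB make-up → -25 dB.
Stage 3: -25 dB is 0.7 dB over -25.7 dB; at 5:1 that becomes 0.14 dB over, giving -25.56 dB.

-25.56 dB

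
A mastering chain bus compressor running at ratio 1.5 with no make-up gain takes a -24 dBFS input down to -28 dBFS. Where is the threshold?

Gain reduction = -24 − (-28) = 4 dB; output overshoot = GR / (R − 1) = 4 / 0.5 = 8 dB.
Threshold = output − output overshoot = -28 − 8 = -36 dBFS.

-36 dBFS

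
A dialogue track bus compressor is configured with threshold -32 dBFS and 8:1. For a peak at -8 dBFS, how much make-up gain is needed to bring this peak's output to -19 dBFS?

10 dB

Overshoot 24 dB → 24/8 = 3 dB after compression, so the compressed level is -32 + 3 = -29 dBFS.
Make-up = target − compressed = -19 − (-29) = 10 dB.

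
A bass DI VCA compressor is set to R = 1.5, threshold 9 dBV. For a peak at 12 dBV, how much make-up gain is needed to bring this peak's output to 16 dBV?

The peak compresses to 9 + 3/1.5 = 11 dBV.
To reach 16 dBV requires 16 − 11 = 5 dB of make-up.

5 dB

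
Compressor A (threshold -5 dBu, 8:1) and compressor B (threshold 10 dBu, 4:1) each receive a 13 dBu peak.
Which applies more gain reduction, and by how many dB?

A: GR = 18 − 18/8 = 15.75 dB.
B: GR = 3 − 3/4 = 2.25 dB.
A applies 13.5 dB more gain reduction.

A, by 13.5 dB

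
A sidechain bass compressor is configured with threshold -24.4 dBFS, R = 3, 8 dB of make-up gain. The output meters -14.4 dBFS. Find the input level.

-18.4 dBFS

Stripping the +8 dB make-up gives -22.4 dBFS at the gain stage.
Post-compression overshoot = -22.4 − (-24.4) = 2 dB.
Undo the ratio: input overshoot = 2 × 3 = 6 dB, giving input = -18.4 dBFS.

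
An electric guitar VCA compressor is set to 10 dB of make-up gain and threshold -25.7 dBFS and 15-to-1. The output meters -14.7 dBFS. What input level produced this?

-10.7 dBFS

Stripping the +10 dB make-up gives -24.7 dBFS at the gain stage.
Post-compression overshoot = -24.7 − (-25.7) = 1 dB.
Input overshoot = R × output overshoot = 15 dB → input = -25.7 + 15 = -10.7 dBFS.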